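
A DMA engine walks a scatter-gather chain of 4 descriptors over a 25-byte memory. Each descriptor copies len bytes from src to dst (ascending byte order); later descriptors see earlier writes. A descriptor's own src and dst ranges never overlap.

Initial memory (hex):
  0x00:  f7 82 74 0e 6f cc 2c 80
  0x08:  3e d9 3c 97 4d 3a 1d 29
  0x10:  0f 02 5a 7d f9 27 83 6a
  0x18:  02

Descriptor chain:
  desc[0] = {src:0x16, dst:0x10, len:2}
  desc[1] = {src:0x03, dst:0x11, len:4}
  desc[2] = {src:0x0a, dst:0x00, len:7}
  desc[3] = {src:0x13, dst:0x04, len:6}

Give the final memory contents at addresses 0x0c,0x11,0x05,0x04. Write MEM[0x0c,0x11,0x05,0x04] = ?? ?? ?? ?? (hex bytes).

MEM[0x0c,0x11,0x05,0x04] = 4d 0e 2c cc

D0: mem[0x10..0x11] <- [83 6a]
D1: mem[0x11..0x14] <- [0e 6f cc 2c]
D2: mem[0x00..0x06] <- [3c 97 4d 3a 1d 29 83]
D3: mem[0x04..0x09] <- [cc 2c 27 83 6a 02]
query mem[0x0c]=0x4d, mem[0x11]=0x0e, mem[0x05]=0x2c, mem[0x04]=0xcc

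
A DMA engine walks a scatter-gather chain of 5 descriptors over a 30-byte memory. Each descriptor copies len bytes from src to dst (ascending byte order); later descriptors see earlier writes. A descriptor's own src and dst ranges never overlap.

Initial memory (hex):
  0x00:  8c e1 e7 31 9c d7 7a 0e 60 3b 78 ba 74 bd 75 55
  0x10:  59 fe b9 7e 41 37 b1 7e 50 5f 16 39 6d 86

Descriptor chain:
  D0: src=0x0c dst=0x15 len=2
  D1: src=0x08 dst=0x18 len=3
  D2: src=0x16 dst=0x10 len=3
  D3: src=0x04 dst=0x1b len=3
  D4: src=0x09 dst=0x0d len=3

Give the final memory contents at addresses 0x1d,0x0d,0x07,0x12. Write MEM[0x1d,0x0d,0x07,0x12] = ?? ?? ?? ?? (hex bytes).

#0 dst[0x15+2] := {0x74,0xbd}
#1 dst[0x18+3] := {0x60,0x3b,0x78}
#2 dst[0x10+3] := {0xbd,0x7e,0x60}
#3 dst[0x1b+3] := {0x9c,0xd7,0x7a}
#4 dst[0x0d+3] := {0x3b,0x78,0xba}
query mem[0x1d]=0x7a, mem[0x0d]=0x3b, mem[0x07]=0x0e, mem[0x12]=0x60

MEM[0x1d,0x0d,0x07,0x12] = 7a 3b 0e 60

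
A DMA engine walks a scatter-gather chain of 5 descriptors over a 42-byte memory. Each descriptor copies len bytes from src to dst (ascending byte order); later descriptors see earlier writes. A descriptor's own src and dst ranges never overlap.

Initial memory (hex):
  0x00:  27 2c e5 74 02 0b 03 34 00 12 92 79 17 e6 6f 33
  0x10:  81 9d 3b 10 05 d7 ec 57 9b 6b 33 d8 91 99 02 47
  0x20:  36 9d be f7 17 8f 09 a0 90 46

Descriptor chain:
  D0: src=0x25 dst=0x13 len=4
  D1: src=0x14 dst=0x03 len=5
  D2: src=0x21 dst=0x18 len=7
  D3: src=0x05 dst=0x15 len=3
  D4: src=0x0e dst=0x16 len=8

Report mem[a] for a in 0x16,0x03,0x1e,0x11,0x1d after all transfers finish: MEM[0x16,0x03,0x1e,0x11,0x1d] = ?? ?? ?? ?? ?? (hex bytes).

MEM[0x16,0x03,0x1e,0x11,0x1d] = 6f 09 a0 9d 90

#0 dst[0x13+4] := {0x8f,0x09,0xa0,0x90}
#1 dst[0x03+5] := {0x09,0xa0,0x90,0x57,0x9b}
#2 dst[0x18+7] := {0x9d,0xbe,0xf7,0x17,0x8f,0x09,0xa0}
#3 dst[0x15+3] := {0x90,0x57,0x9b}
#4 dst[0x16+8] := {0x6f,0x33,0x81,0x9d,0x3b,0x8f,0x09,0x90}
query mem[0x16]=0x6f, mem[0x03]=0x09, mem[0x1e]=0xa0, mem[0x11]=0x9d, mem[0x1d]=0x90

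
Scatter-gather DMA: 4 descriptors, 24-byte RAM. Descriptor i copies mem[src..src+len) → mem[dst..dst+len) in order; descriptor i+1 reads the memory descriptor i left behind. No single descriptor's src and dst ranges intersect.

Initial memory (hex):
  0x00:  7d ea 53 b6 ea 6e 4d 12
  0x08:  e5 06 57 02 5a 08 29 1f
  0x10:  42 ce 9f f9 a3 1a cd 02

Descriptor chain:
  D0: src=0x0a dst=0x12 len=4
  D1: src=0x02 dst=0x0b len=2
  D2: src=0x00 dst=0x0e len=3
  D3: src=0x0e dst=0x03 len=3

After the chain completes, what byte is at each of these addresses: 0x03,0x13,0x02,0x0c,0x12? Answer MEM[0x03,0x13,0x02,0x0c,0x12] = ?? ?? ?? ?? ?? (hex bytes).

MEM[0x03,0x13,0x02,0x0c,0x12] = 7d 02 53 b6 57

  after D0: wrote 4B at 0x12 = 57025a08
  after D1: wrote 2B at 0x0b = 53b6
  after D2: wrote 3B at 0x0e = 7dea53
  after D3: wrote 3B at 0x03 = 7dea53
query mem[0x03]=0x7d, mem[0x13]=0x02, mem[0x02]=0x53, mem[0x0c]=0xb6, mem[0x12]=0x57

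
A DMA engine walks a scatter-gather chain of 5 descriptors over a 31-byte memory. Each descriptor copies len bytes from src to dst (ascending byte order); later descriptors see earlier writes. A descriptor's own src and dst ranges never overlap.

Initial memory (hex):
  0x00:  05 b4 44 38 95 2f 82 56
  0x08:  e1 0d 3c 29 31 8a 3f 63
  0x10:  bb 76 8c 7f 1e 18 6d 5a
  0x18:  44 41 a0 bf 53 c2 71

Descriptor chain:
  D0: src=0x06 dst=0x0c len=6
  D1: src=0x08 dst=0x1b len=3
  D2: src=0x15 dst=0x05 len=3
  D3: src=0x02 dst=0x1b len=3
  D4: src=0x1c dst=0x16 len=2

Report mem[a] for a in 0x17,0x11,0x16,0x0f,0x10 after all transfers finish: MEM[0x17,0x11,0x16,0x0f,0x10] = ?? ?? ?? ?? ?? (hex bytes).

MEM[0x17,0x11,0x16,0x0f,0x10] = 95 29 38 0d 3c

  after D0: wrote 6B at 0x0c = 8256e10d3c29
  after D1: wrote 3B at 0x1b = e10d3c
  after D2: wrote 3B at 0x05 = 186d5a
  after D3: wrote 3B at 0x1b = 443895
  after D4: wrote 2B at 0x16 = 3895
query mem[0x17]=0x95, mem[0x11]=0x29, mem[0x16]=0x38, mem[0x0f]=0x0d, mem[0x10]=0x3c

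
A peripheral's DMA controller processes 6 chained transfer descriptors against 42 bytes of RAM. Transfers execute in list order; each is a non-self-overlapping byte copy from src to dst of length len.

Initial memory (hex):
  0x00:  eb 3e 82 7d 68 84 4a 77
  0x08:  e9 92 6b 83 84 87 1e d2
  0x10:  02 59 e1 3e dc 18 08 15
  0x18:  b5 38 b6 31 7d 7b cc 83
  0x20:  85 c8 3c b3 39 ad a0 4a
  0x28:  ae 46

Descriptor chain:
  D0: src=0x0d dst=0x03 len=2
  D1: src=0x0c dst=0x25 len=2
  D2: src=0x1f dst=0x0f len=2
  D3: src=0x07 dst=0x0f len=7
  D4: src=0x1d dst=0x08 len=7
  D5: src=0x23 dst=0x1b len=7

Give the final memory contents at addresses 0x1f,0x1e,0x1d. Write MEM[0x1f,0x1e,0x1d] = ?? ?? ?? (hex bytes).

  after D0: wrote 2B at 0x03 = 871e
  after D1: wrote 2B at 0x25 = 8487
  after D2: wrote 2B at 0x0f = 8385
  after D3: wrote 7B at 0x0f = 77e9926b838487
  after D4: wrote 7B at 0x08 = 7bcc8385c83cb3
  after D5: wrote 7B at 0x1b = b33984874aae46
query mem[0x1f]=0x4a, mem[0x1e]=0x87, mem[0x1d]=0x84

MEM[0x1f,0x1e,0x1d] = 4a 87 84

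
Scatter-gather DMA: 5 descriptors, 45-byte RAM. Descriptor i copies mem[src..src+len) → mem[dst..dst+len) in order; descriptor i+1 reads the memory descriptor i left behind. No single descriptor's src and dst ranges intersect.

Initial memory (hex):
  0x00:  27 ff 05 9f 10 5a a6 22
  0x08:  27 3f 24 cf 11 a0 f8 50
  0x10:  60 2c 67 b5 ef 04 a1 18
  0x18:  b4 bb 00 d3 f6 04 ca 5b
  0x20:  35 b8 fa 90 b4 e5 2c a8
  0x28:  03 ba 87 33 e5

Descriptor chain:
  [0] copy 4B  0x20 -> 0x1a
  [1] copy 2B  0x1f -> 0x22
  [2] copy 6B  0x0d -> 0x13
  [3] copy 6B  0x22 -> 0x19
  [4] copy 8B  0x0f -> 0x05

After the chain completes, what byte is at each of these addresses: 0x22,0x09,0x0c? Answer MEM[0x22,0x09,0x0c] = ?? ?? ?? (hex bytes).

MEM[0x22,0x09,0x0c] = 5b a0 60

#0 dst[0x1a+4] := {0x35,0xb8,0xfa,0x90}
#1 dst[0x22+2] := {0x5b,0x35}
#2 dst[0x13+6] := {0xa0,0xf8,0x50,0x60,0x2c,0x67}
#3 dst[0x19+6] := {0x5b,0x35,0xb4,0xe5,0x2c,0xa8}
#4 dst[0x05+8] := {0x50,0x60,0x2c,0x67,0xa0,0xf8,0x50,0x60}
query mem[0x22]=0x5b, mem[0x09]=0xa0, mem[0x0c]=0x60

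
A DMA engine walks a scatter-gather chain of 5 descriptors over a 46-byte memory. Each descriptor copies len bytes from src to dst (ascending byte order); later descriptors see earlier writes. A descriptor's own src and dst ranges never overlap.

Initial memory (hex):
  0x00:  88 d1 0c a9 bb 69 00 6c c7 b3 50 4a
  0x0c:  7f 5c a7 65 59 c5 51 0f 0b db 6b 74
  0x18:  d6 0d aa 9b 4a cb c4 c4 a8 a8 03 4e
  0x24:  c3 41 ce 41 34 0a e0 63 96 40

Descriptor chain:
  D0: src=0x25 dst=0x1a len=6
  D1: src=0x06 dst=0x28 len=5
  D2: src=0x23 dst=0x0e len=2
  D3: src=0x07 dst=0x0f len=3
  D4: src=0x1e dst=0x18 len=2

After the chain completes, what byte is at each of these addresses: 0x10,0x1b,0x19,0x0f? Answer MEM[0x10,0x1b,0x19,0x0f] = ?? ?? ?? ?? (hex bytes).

MEM[0x10,0x1b,0x19,0x0f] = c7 ce e0 6c

D0: mem[0x1a..0x1f] <- [41 ce 41 34 0a e0]
D1: mem[0x28..0x2c] <- [00 6c c7 b3 50]
D2: mem[0x0e..0x0f] <- [4e c3]
D3: mem[0x0f..0x11] <- [6c c7 b3]
D4: mem[0x18..0x19] <- [0a e0]
query mem[0x10]=0xc7, mem[0x1b]=0xce, mem[0x19]=0xe0, mem[0x0f]=0x6c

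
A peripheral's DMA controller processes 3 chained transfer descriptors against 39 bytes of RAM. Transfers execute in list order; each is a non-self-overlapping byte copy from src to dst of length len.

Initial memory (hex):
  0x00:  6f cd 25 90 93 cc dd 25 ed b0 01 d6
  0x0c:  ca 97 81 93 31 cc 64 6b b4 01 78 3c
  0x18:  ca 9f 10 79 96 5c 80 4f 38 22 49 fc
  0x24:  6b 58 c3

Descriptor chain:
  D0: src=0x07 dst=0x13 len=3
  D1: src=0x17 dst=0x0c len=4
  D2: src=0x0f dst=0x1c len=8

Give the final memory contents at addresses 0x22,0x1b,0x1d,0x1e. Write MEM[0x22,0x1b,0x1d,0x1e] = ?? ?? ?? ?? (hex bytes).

D0: mem[0x13..0x15] <- [25 ed b0]
D1: mem[0x0c..0x0f] <- [3c ca 9f 10]
D2: mem[0x1c..0x23] <- [10 31 cc 64 25 ed b0 78]
query mem[0x22]=0xb0, mem[0x1b]=0x79, mem[0x1d]=0x31, mem[0x1e]=0xcc

MEM[0x22,0x1b,0x1d,0x1e] = b0 79 31 cc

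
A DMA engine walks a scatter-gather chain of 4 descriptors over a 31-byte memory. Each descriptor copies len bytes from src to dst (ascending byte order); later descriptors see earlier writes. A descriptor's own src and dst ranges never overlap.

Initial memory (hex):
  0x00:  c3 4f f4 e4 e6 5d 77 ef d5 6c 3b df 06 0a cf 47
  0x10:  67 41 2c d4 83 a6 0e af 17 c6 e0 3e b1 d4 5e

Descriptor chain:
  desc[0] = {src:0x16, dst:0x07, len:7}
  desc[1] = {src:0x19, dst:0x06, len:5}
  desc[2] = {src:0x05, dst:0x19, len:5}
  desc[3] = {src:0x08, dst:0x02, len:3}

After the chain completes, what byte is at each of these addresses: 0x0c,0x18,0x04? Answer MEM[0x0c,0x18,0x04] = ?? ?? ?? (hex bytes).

MEM[0x0c,0x18,0x04] = 3e 17 d4

#0 dst[0x07+7] := {0x0e,0xaf,0x17,0xc6,0xe0,0x3e,0xb1}
#1 dst[0x06+5] := {0xc6,0xe0,0x3e,0xb1,0xd4}
#2 dst[0x19+5] := {0x5d,0xc6,0xe0,0x3e,0xb1}
#3 dst[0x02+3] := {0x3e,0xb1,0xd4}
query mem[0x0c]=0x3e, mem[0x18]=0x17, mem[0x04]=0xd4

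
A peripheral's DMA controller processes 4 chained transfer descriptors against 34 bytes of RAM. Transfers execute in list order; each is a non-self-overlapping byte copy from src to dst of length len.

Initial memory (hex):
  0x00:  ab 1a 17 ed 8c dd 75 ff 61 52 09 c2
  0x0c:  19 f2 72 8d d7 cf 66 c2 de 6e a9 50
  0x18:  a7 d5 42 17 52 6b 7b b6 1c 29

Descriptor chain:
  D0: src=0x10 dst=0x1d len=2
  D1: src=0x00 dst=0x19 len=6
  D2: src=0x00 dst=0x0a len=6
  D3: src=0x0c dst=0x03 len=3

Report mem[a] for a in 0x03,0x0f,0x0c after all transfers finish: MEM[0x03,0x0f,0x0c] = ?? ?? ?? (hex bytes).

[0] 0x10->0x1d len=2 : d7 cf
[1] 0x00->0x19 len=6 : ab 1a 17 ed 8c dd
[2] 0x00->0x0a len=6 : ab 1a 17 ed 8c dd
[3] 0x0c->0x03 len=3 : 17 ed 8c
query mem[0x03]=0x17, mem[0x0f]=0xdd, mem[0x0c]=0x17

MEM[0x03,0x0f,0x0c] = 17 dd 17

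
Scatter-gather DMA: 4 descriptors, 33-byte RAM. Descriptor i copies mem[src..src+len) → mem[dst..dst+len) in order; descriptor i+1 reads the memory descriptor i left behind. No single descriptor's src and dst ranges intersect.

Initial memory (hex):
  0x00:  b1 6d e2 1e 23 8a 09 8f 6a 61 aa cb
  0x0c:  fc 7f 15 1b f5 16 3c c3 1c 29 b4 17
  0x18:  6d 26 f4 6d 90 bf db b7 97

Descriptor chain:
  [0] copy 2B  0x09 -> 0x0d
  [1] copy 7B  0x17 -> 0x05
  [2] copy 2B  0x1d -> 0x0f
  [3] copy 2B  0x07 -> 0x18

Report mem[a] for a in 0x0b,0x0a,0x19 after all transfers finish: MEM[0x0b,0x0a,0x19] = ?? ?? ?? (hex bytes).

[0] 0x09->0x0d len=2 : 61 aa
[1] 0x17->0x05 len=7 : 17 6d 26 f4 6d 90 bf
[2] 0x1d->0x0f len=2 : bf db
[3] 0x07->0x18 len=2 : 26 f4
query mem[0x0b]=0xbf, mem[0x0a]=0x90, mem[0x19]=0xf4

MEM[0x0b,0x0a,0x19] = bf 90 f4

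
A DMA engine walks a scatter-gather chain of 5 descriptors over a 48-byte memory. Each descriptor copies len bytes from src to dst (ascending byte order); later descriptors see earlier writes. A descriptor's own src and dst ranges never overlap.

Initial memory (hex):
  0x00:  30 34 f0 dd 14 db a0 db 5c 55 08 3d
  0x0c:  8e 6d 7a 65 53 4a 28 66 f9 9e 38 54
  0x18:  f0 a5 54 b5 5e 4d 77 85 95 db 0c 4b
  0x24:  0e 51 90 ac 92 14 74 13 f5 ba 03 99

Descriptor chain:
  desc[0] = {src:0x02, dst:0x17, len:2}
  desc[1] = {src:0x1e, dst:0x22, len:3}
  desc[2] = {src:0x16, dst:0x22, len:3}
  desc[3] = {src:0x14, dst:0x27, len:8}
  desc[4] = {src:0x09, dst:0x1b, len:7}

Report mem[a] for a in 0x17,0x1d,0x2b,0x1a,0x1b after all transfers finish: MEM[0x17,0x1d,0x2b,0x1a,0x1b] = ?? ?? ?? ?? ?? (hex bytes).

MEM[0x17,0x1d,0x2b,0x1a,0x1b] = f0 3d dd 54 55

#0 dst[0x17+2] := {0xf0,0xdd}
#1 dst[0x22+3] := {0x77,0x85,0x95}
#2 dst[0x22+3] := {0x38,0xf0,0xdd}
#3 dst[0x27+8] := {0xf9,0x9e,0x38,0xf0,0xdd,0xa5,0x54,0xb5}
#4 dst[0x1b+7] := {0x55,0x08,0x3d,0x8e,0x6d,0x7a,0x65}
query mem[0x17]=0xf0, mem[0x1d]=0x3d, mem[0x2b]=0xdd, mem[0x1a]=0x54, mem[0x1b]=0x55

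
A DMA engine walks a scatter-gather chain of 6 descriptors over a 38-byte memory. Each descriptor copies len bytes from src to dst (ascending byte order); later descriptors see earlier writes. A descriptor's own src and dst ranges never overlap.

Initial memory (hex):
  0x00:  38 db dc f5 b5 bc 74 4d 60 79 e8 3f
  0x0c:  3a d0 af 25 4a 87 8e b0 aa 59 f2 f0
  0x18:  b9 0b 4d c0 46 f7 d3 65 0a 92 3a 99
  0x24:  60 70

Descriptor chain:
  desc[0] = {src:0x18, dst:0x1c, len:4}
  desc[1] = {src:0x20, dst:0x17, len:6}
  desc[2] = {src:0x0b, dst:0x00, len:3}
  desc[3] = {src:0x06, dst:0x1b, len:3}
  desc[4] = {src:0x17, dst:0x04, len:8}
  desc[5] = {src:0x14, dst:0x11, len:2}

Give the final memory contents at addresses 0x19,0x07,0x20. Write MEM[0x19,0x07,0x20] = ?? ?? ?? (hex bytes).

  after D0: wrote 4B at 0x1c = b90b4dc0
  after D1: wrote 6B at 0x17 = 0a923a996070
  after D2: wrote 3B at 0x00 = 3f3ad0
  after D3: wrote 3B at 0x1b = 744d60
  after D4: wrote 8B at 0x04 = 0a923a99744d604d
  after D5: wrote 2B at 0x11 = aa59
query mem[0x19]=0x3a, mem[0x07]=0x99, mem[0x20]=0x0a

MEM[0x19,0x07,0x20] = 3a 99 0a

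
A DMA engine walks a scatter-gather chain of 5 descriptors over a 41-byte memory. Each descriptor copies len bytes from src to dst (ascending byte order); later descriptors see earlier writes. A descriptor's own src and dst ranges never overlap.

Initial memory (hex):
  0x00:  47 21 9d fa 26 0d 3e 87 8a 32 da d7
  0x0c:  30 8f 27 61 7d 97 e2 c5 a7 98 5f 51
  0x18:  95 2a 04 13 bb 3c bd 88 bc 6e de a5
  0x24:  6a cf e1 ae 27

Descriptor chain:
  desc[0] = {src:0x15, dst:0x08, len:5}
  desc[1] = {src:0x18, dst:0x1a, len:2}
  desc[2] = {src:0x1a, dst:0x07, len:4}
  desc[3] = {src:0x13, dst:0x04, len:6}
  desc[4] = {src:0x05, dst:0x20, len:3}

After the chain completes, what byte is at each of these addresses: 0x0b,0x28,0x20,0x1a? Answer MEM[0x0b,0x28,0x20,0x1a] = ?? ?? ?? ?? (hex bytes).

MEM[0x0b,0x28,0x20,0x1a] = 95 27 a7 95

D0: mem[0x08..0x0c] <- [98 5f 51 95 2a]
D1: mem[0x1a..0x1b] <- [95 2a]
D2: mem[0x07..0x0a] <- [95 2a bb 3c]
D3: mem[0x04..0x09] <- [c5 a7 98 5f 51 95]
D4: mem[0x20..0x22] <- [a7 98 5f]
query mem[0x0b]=0x95, mem[0x28]=0x27, mem[0x20]=0xa7, mem[0x1a]=0x95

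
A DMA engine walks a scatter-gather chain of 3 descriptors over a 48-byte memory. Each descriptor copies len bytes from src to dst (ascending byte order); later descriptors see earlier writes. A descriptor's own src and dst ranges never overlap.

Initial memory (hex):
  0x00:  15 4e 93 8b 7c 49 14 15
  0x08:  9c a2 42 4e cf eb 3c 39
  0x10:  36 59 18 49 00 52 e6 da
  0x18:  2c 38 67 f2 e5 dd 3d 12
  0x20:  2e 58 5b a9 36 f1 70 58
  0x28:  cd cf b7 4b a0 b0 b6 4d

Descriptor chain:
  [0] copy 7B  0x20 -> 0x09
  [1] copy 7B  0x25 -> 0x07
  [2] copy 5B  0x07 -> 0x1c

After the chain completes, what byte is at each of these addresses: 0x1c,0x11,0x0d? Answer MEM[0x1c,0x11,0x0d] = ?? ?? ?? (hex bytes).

#0 dst[0x09+7] := {0x2e,0x58,0x5b,0xa9,0x36,0xf1,0x70}
#1 dst[0x07+7] := {0xf1,0x70,0x58,0xcd,0xcf,0xb7,0x4b}
#2 dst[0x1c+5] := {0xf1,0x70,0x58,0xcd,0xcf}
query mem[0x1c]=0xf1, mem[0x11]=0x59, mem[0x0d]=0x4b

MEM[0x1c,0x11,0x0d] = f1 59 4b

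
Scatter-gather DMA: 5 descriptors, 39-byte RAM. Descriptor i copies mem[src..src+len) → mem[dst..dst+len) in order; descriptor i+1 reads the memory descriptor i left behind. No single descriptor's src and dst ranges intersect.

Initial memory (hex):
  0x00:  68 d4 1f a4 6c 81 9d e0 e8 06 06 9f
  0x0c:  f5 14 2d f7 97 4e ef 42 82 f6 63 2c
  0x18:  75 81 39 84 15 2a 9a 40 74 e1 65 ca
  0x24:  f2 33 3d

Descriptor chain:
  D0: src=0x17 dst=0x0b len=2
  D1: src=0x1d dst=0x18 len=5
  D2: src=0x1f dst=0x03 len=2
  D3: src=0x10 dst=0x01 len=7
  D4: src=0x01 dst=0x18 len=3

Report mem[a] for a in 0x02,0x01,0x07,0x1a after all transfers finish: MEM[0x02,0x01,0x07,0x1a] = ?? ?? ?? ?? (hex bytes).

MEM[0x02,0x01,0x07,0x1a] = 4e 97 63 ef

D0: mem[0x0b..0x0c] <- [2c 75]
D1: mem[0x18..0x1c] <- [2a 9a 40 74 e1]
D2: mem[0x03..0x04] <- [40 74]
D3: mem[0x01..0x07] <- [97 4e ef 42 82 f6 63]
D4: mem[0x18..0x1a] <- [97 4e ef]
query mem[0x02]=0x4e, mem[0x01]=0x97, mem[0x07]=0x63, mem[0x1a]=0xef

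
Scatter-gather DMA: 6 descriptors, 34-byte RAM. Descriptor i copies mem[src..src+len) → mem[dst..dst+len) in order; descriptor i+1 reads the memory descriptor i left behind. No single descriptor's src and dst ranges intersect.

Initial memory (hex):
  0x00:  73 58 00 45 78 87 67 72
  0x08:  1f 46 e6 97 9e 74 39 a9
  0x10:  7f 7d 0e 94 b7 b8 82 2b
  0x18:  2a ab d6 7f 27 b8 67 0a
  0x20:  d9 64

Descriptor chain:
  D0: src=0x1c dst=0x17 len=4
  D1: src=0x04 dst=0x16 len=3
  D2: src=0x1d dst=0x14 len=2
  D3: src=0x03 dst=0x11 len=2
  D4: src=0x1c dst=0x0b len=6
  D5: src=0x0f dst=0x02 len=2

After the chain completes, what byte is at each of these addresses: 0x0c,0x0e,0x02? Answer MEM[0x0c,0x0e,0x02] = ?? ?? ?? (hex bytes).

[0] 0x1c->0x17 len=4 : 27 b8 67 0a
[1] 0x04->0x16 len=3 : 78 87 67
[2] 0x1d->0x14 len=2 : b8 67
[3] 0x03->0x11 len=2 : 45 78
[4] 0x1c->0x0b len=6 : 27 b8 67 0a d9 64
[5] 0x0f->0x02 len=2 : d9 64
query mem[0x0c]=0xb8, mem[0x0e]=0x0a, mem[0x02]=0xd9

MEM[0x0c,0x0e,0x02] = b8 0a d9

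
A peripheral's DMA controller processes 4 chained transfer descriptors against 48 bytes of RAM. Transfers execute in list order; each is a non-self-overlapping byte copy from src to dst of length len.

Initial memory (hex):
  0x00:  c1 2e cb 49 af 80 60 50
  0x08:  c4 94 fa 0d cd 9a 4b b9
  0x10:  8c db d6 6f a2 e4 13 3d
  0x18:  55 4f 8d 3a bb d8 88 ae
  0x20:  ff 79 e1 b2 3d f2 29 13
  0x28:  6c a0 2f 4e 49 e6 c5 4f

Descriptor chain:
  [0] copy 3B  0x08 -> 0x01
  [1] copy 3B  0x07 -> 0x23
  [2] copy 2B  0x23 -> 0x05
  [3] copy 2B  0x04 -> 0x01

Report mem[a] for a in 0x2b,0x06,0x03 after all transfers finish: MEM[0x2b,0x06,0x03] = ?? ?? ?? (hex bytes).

D0: mem[0x01..0x03] <- [c4 94 fa]
D1: mem[0x23..0x25] <- [50 c4 94]
D2: mem[0x05..0x06] <- [50 c4]
D3: mem[0x01..0x02] <- [af 50]
query mem[0x2b]=0x4e, mem[0x06]=0xc4, mem[0x03]=0xfa

MEM[0x2b,0x06,0x03] = 4e c4 fa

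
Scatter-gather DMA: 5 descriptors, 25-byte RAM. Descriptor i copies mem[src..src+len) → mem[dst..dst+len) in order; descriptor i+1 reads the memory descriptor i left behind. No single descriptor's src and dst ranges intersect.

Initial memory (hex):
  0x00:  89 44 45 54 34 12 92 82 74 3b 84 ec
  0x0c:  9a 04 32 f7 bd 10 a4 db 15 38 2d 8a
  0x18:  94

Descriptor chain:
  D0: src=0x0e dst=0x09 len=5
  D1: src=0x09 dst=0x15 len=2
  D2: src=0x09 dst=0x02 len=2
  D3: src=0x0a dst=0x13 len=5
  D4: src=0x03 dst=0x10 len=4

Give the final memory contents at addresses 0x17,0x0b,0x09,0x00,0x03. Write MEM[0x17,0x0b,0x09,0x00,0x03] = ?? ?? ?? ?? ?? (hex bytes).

MEM[0x17,0x0b,0x09,0x00,0x03] = 32 bd 32 89 f7

[0] 0x0e->0x09 len=5 : 32 f7 bd 10 a4
[1] 0x09->0x15 len=2 : 32 f7
[2] 0x09->0x02 len=2 : 32 f7
[3] 0x0a->0x13 len=5 : f7 bd 10 a4 32
[4] 0x03->0x10 len=4 : f7 34 12 92
query mem[0x17]=0x32, mem[0x0b]=0xbd, mem[0x09]=0x32, mem[0x00]=0x89, mem[0x03]=0xf7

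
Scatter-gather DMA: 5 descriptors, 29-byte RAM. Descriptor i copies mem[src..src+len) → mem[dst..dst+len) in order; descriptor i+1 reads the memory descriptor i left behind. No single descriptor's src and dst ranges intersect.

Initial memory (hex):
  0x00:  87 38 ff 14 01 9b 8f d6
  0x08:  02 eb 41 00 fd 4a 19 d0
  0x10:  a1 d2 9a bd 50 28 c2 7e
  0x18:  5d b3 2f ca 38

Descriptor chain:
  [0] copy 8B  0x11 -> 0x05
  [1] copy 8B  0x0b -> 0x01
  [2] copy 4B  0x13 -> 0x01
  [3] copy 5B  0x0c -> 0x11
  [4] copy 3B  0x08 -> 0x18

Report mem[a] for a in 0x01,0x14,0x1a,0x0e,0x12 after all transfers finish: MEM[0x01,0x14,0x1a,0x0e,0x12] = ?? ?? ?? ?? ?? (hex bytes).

[0] 0x11->0x05 len=8 : d2 9a bd 50 28 c2 7e 5d
[1] 0x0b->0x01 len=8 : 7e 5d 4a 19 d0 a1 d2 9a
[2] 0x13->0x01 len=4 : bd 50 28 c2
[3] 0x0c->0x11 len=5 : 5d 4a 19 d0 a1
[4] 0x08->0x18 len=3 : 9a 28 c2
query mem[0x01]=0xbd, mem[0x14]=0xd0, mem[0x1a]=0xc2, mem[0x0e]=0x19, mem[0x12]=0x4a

MEM[0x01,0x14,0x1a,0x0e,0x12] = bd d0 c2 19 4a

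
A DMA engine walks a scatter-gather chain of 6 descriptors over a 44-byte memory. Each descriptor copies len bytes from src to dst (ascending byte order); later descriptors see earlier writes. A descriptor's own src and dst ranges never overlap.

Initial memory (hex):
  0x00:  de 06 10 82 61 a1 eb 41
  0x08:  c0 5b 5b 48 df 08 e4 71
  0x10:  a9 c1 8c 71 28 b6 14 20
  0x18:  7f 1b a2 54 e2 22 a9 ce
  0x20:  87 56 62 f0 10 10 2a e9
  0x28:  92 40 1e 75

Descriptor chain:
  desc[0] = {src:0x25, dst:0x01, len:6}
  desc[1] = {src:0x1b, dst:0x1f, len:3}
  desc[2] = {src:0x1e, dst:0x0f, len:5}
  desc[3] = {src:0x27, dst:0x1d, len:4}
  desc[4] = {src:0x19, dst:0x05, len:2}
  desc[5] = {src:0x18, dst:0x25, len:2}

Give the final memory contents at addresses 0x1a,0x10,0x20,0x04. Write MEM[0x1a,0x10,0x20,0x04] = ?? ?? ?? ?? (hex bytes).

MEM[0x1a,0x10,0x20,0x04] = a2 54 1e 92

#0 dst[0x01+6] := {0x10,0x2a,0xe9,0x92,0x40,0x1e}
#1 dst[0x1f+3] := {0x54,0xe2,0x22}
#2 dst[0x0f+5] := {0xa9,0x54,0xe2,0x22,0x62}
#3 dst[0x1d+4] := {0xe9,0x92,0x40,0x1e}
#4 dst[0x05+2] := {0x1b,0xa2}
#5 dst[0x25+2] := {0x7f,0x1b}
query mem[0x1a]=0xa2, mem[0x10]=0x54, mem[0x20]=0x1e, mem[0x04]=0x92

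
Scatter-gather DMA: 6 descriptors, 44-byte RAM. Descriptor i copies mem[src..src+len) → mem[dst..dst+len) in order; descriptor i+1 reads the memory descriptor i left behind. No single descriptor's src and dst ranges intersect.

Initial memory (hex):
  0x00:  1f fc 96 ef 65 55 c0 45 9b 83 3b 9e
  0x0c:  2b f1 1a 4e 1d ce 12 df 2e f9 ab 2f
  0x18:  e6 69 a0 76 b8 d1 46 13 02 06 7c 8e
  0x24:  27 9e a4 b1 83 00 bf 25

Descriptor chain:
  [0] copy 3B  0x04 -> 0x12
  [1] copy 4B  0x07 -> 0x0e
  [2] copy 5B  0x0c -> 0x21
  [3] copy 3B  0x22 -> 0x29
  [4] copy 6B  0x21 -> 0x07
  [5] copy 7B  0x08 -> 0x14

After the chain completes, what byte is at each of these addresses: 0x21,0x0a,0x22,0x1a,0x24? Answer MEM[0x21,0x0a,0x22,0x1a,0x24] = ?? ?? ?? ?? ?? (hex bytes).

D0: mem[0x12..0x14] <- [65 55 c0]
D1: mem[0x0e..0x11] <- [45 9b 83 3b]
D2: mem[0x21..0x25] <- [2b f1 45 9b 83]
D3: mem[0x29..0x2b] <- [f1 45 9b]
D4: mem[0x07..0x0c] <- [2b f1 45 9b 83 a4]
D5: mem[0x14..0x1a] <- [f1 45 9b 83 a4 f1 45]
query mem[0x21]=0x2b, mem[0x0a]=0x9b, mem[0x22]=0xf1, mem[0x1a]=0x45, mem[0x24]=0x9b

MEM[0x21,0x0a,0x22,0x1a,0x24] = 2b 9b f1 45 9b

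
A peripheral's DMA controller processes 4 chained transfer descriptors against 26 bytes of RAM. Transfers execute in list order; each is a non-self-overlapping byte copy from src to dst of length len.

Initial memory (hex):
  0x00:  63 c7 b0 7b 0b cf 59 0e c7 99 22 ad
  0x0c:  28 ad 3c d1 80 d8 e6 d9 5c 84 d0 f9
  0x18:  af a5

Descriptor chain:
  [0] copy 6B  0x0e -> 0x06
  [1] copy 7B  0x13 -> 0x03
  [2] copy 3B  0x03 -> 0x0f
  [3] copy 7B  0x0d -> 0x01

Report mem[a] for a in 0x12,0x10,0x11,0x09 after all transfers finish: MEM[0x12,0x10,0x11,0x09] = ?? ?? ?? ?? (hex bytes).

D0: mem[0x06..0x0b] <- [3c d1 80 d8 e6 d9]
D1: mem[0x03..0x09] <- [d9 5c 84 d0 f9 af a5]
D2: mem[0x0f..0x11] <- [d9 5c 84]
D3: mem[0x01..0x07] <- [ad 3c d9 5c 84 e6 d9]
query mem[0x12]=0xe6, mem[0x10]=0x5c, mem[0x11]=0x84, mem[0x09]=0xa5

MEM[0x12,0x10,0x11,0x09] = e6 5c 84 a5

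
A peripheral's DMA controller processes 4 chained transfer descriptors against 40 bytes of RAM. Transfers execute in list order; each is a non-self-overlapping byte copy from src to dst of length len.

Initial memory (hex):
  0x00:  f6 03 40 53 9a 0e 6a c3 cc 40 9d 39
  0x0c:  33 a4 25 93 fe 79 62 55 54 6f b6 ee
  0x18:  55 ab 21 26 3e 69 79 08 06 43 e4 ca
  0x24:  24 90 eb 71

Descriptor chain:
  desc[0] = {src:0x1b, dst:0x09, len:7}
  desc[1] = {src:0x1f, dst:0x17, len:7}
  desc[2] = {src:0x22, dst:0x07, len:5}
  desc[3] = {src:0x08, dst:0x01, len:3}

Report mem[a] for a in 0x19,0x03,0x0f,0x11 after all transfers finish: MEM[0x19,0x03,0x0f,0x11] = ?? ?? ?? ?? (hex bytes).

MEM[0x19,0x03,0x0f,0x11] = 43 90 43 79

D0: mem[0x09..0x0f] <- [26 3e 69 79 08 06 43]
D1: mem[0x17..0x1d] <- [08 06 43 e4 ca 24 90]
D2: mem[0x07..0x0b] <- [e4 ca 24 90 eb]
D3: mem[0x01..0x03] <- [ca 24 90]
query mem[0x19]=0x43, mem[0x03]=0x90, mem[0x0f]=0x43, mem[0x11]=0x79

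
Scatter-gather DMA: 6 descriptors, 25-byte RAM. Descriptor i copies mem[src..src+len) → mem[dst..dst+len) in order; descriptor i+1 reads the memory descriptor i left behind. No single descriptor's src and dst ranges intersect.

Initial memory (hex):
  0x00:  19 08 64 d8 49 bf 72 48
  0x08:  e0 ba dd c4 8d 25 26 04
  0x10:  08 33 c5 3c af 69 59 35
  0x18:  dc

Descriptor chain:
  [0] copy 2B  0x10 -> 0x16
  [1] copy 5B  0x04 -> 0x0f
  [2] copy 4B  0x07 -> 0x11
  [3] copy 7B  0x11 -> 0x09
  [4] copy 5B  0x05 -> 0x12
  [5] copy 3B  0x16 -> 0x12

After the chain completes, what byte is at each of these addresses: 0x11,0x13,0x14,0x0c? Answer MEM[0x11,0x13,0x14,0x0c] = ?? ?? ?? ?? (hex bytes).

  after D0: wrote 2B at 0x16 = 0833
  after D1: wrote 5B at 0x0f = 49bf7248e0
  after D2: wrote 4B at 0x11 = 48e0badd
  after D3: wrote 7B at 0x09 = 48e0badd690833
  after D4: wrote 5B at 0x12 = bf7248e048
  after D5: wrote 3B at 0x12 = 4833dc
query mem[0x11]=0x48, mem[0x13]=0x33, mem[0x14]=0xdc, mem[0x0c]=0xdd

MEM[0x11,0x13,0x14,0x0c] = 48 33 dc dd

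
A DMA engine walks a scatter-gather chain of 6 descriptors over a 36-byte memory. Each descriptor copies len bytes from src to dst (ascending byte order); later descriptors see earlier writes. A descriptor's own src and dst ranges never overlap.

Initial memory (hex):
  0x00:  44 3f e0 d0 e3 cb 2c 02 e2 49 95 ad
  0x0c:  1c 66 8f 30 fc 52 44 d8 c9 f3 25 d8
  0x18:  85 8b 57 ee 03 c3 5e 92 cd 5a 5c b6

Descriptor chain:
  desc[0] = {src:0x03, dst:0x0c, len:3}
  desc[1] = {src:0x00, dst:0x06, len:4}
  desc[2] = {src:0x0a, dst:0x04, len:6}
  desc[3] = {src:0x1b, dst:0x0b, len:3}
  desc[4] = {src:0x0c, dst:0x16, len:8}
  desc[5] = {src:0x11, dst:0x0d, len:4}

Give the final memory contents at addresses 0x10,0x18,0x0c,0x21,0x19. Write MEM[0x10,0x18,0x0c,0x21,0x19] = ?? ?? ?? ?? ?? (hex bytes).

MEM[0x10,0x18,0x0c,0x21,0x19] = c9 cb 03 5a 30

#0 dst[0x0c+3] := {0xd0,0xe3,0xcb}
#1 dst[0x06+4] := {0x44,0x3f,0xe0,0xd0}
#2 dst[0x04+6] := {0x95,0xad,0xd0,0xe3,0xcb,0x30}
#3 dst[0x0b+3] := {0xee,0x03,0xc3}
#4 dst[0x16+8] := {0x03,0xc3,0xcb,0x30,0xfc,0x52,0x44,0xd8}
#5 dst[0x0d+4] := {0x52,0x44,0xd8,0xc9}
query mem[0x10]=0xc9, mem[0x18]=0xcb, mem[0x0c]=0x03, mem[0x21]=0x5a, mem[0x19]=0x30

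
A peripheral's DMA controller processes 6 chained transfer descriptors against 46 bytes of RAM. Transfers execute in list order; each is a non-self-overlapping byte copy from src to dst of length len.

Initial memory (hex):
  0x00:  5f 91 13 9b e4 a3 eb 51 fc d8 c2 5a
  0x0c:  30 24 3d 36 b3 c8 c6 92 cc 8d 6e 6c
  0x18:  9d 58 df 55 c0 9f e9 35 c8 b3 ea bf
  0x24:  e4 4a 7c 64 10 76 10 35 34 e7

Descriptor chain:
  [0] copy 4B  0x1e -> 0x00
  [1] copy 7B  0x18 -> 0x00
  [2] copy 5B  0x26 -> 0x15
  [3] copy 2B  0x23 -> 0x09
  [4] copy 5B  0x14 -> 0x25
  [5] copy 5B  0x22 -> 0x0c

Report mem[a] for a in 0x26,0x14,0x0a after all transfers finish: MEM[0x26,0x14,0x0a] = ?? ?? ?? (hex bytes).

MEM[0x26,0x14,0x0a] = 7c cc e4

D0: mem[0x00..0x03] <- [e9 35 c8 b3]
D1: mem[0x00..0x06] <- [9d 58 df 55 c0 9f e9]
D2: mem[0x15..0x19] <- [7c 64 10 76 10]
D3: mem[0x09..0x0a] <- [bf e4]
D4: mem[0x25..0x29] <- [cc 7c 64 10 76]
D5: mem[0x0c..0x10] <- [ea bf e4 cc 7c]
query mem[0x26]=0x7c, mem[0x14]=0xcc, mem[0x0a]=0xe4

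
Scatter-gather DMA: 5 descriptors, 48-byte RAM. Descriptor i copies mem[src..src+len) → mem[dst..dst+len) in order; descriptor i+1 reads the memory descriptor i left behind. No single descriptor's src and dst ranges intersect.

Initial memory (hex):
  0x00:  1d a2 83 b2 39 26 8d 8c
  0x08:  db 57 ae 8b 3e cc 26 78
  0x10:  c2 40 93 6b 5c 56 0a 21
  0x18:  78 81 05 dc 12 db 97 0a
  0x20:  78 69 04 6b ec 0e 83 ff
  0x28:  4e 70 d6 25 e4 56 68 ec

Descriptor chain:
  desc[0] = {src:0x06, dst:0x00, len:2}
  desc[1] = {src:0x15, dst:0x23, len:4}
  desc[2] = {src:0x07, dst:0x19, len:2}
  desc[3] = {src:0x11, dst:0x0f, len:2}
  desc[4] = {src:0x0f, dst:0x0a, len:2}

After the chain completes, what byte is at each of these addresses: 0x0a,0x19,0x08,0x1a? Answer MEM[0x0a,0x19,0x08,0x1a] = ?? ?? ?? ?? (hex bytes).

MEM[0x0a,0x19,0x08,0x1a] = 40 8c db db

D0: mem[0x00..0x01] <- [8d 8c]
D1: mem[0x23..0x26] <- [56 0a 21 78]
D2: mem[0x19..0x1a] <- [8c db]
D3: mem[0x0f..0x10] <- [40 93]
D4: mem[0x0a..0x0b] <- [40 93]
query mem[0x0a]=0x40, mem[0x19]=0x8c, mem[0x08]=0xdb, mem[0x1a]=0xdb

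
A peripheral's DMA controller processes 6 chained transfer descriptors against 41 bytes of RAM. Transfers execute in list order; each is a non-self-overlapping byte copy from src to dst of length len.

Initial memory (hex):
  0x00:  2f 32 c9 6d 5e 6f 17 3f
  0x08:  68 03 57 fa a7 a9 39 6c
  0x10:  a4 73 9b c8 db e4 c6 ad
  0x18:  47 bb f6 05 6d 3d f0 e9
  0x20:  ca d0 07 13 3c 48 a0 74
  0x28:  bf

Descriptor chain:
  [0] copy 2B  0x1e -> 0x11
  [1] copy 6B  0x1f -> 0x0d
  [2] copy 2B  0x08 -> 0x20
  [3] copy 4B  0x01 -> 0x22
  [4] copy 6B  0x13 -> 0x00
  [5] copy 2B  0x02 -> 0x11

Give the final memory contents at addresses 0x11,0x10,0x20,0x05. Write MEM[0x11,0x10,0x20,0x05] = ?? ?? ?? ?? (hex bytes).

[0] 0x1e->0x11 len=2 : f0 e9
[1] 0x1f->0x0d len=6 : e9 ca d0 07 13 3c
[2] 0x08->0x20 len=2 : 68 03
[3] 0x01->0x22 len=4 : 32 c9 6d 5e
[4] 0x13->0x00 len=6 : c8 db e4 c6 ad 47
[5] 0x02->0x11 len=2 : e4 c6
query mem[0x11]=0xe4, mem[0x10]=0x07, mem[0x20]=0x68, mem[0x05]=0x47

MEM[0x11,0x10,0x20,0x05] = e4 07 68 47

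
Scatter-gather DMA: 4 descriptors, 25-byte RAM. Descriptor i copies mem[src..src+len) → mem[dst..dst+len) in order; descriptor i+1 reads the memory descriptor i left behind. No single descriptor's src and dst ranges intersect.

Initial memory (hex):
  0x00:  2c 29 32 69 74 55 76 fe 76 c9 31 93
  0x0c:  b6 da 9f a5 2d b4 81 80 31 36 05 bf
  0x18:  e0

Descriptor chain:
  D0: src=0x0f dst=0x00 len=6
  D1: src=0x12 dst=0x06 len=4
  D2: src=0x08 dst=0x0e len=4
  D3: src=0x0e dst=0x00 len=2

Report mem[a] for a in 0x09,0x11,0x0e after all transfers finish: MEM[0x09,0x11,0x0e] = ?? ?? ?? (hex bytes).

[0] 0x0f->0x00 len=6 : a5 2d b4 81 80 31
[1] 0x12->0x06 len=4 : 81 80 31 36
[2] 0x08->0x0e len=4 : 31 36 31 93
[3] 0x0e->0x00 len=2 : 31 36
query mem[0x09]=0x36, mem[0x11]=0x93, mem[0x0e]=0x31

MEM[0x09,0x11,0x0e] = 36 93 31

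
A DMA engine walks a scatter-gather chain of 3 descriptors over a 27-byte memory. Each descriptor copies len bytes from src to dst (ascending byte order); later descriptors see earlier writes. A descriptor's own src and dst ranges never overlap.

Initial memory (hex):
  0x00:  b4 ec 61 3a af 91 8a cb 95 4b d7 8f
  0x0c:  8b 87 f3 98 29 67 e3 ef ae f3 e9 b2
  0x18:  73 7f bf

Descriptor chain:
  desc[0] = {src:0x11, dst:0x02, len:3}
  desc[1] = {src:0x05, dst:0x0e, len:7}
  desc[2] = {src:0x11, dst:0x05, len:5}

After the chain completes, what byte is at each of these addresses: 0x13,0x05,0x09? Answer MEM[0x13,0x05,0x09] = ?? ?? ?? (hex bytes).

MEM[0x13,0x05,0x09] = d7 95 f3

D0: mem[0x02..0x04] <- [67 e3 ef]
D1: mem[0x0e..0x14] <- [91 8a cb 95 4b d7 8f]
D2: mem[0x05..0x09] <- [95 4b d7 8f f3]
query mem[0x13]=0xd7, mem[0x05]=0x95, mem[0x09]=0xf3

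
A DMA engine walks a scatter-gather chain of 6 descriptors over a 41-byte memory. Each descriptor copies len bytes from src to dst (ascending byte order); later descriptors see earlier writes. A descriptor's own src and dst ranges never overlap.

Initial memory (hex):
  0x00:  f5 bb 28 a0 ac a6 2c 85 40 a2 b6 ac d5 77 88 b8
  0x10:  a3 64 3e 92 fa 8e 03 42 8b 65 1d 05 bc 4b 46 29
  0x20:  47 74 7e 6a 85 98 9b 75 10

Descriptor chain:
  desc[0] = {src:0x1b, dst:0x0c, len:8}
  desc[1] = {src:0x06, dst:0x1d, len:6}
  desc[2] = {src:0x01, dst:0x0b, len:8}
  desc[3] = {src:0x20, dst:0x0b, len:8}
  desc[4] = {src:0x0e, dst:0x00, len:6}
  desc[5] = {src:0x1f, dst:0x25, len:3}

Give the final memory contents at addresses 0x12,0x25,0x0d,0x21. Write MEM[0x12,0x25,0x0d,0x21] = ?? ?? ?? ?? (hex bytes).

MEM[0x12,0x25,0x0d,0x21] = 75 40 ac b6

  after D0: wrote 8B at 0x0c = 05bc4b462947747e
  after D1: wrote 6B at 0x1d = 2c8540a2b6ac
  after D2: wrote 8B at 0x0b = bb28a0aca62c8540
  after D3: wrote 8B at 0x0b = a2b6ac6a85989b75
  after D4: wrote 6B at 0x00 = 6a85989b757e
  after D5: wrote 3B at 0x25 = 40a2b6
query mem[0x12]=0x75, mem[0x25]=0x40, mem[0x0d]=0xac, mem[0x21]=0xb6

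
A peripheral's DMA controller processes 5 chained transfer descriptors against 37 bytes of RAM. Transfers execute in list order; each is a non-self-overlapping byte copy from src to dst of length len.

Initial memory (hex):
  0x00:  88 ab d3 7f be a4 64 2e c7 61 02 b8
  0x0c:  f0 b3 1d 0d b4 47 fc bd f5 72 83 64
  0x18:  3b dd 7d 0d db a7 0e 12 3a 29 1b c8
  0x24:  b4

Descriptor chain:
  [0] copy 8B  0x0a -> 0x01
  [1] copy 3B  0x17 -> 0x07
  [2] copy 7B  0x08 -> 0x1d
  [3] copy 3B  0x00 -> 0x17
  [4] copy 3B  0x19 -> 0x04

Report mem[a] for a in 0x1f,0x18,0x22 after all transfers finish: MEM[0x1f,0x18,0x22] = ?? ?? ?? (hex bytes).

MEM[0x1f,0x18,0x22] = 02 02 b3

D0: mem[0x01..0x08] <- [02 b8 f0 b3 1d 0d b4 47]
D1: mem[0x07..0x09] <- [64 3b dd]
D2: mem[0x1d..0x23] <- [3b dd 02 b8 f0 b3 1d]
D3: mem[0x17..0x19] <- [88 02 b8]
D4: mem[0x04..0x06] <- [b8 7d 0d]
query mem[0x1f]=0x02, mem[0x18]=0x02, mem[0x22]=0xb3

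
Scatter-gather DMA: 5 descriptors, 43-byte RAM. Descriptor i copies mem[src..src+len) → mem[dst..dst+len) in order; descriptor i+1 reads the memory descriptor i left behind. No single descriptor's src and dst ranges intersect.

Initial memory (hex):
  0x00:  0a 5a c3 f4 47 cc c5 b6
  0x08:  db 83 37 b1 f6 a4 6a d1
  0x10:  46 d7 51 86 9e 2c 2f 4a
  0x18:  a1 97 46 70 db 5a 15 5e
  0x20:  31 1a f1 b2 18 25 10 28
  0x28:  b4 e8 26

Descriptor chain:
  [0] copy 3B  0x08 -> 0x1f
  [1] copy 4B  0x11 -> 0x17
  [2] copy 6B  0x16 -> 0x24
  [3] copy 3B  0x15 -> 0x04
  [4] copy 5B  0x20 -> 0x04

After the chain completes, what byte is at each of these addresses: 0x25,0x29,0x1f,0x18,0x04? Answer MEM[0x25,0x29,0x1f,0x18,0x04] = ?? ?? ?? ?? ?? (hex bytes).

MEM[0x25,0x29,0x1f,0x18,0x04] = d7 70 db 51 83

D0: mem[0x1f..0x21] <- [db 83 37]
D1: mem[0x17..0x1a] <- [d7 51 86 9e]
D2: mem[0x24..0x29] <- [2f d7 51 86 9e 70]
D3: mem[0x04..0x06] <- [2c 2f d7]
D4: mem[0x04..0x08] <- [83 37 f1 b2 2f]
query mem[0x25]=0xd7, mem[0x29]=0x70, mem[0x1f]=0xdb, mem[0x18]=0x51, mem[0x04]=0x83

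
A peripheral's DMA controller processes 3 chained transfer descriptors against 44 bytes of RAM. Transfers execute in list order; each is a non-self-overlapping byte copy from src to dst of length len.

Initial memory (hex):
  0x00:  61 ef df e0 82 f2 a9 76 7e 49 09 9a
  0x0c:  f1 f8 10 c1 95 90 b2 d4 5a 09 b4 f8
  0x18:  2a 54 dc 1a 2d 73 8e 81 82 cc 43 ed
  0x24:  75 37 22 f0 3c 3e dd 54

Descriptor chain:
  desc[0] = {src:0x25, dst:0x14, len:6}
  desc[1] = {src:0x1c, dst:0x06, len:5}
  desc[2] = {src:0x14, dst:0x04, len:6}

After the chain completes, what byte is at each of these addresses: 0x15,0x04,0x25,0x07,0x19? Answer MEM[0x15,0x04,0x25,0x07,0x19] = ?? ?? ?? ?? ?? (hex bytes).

MEM[0x15,0x04,0x25,0x07,0x19] = 22 37 37 3c dd

D0: mem[0x14..0x19] <- [37 22 f0 3c 3e dd]
D1: mem[0x06..0x0a] <- [2d 73 8e 81 82]
D2: mem[0x04..0x09] <- [37 22 f0 3c 3e dd]
query mem[0x15]=0x22, mem[0x04]=0x37, mem[0x25]=0x37, mem[0x07]=0x3c, mem[0x19]=0xdd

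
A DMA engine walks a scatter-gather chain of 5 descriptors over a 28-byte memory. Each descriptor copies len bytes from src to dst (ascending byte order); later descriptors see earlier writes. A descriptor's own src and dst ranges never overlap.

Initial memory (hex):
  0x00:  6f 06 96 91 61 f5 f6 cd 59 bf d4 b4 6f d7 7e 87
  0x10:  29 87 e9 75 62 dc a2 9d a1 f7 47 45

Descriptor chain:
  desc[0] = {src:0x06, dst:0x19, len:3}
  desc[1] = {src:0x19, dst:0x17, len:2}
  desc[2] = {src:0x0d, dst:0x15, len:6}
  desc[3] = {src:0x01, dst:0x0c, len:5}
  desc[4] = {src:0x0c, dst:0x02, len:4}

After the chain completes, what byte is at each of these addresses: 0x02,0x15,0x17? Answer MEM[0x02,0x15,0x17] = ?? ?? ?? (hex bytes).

  after D0: wrote 3B at 0x19 = f6cd59
  after D1: wrote 2B at 0x17 = f6cd
  after D2: wrote 6B at 0x15 = d77e872987e9
  after D3: wrote 5B at 0x0c = 06969161f5
  after D4: wrote 4B at 0x02 = 06969161
query mem[0x02]=0x06, mem[0x15]=0xd7, mem[0x17]=0x87

MEM[0x02,0x15,0x17] = 06 d7 87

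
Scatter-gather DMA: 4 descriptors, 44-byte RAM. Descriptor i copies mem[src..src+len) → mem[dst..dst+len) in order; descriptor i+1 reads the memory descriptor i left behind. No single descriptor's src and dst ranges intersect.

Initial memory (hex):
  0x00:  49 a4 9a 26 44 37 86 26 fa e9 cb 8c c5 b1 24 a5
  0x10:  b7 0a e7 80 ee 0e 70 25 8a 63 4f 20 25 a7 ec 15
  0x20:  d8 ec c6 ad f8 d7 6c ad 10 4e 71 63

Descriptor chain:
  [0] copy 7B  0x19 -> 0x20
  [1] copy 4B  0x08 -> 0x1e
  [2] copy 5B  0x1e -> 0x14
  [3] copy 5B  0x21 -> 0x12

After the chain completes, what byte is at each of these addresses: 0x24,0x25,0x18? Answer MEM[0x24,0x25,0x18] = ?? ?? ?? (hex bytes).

MEM[0x24,0x25,0x18] = a7 ec 20

#0 dst[0x20+7] := {0x63,0x4f,0x20,0x25,0xa7,0xec,0x15}
#1 dst[0x1e+4] := {0xfa,0xe9,0xcb,0x8c}
#2 dst[0x14+5] := {0xfa,0xe9,0xcb,0x8c,0x20}
#3 dst[0x12+5] := {0x8c,0x20,0x25,0xa7,0xec}
query mem[0x24]=0xa7, mem[0x25]=0xec, mem[0x18]=0x20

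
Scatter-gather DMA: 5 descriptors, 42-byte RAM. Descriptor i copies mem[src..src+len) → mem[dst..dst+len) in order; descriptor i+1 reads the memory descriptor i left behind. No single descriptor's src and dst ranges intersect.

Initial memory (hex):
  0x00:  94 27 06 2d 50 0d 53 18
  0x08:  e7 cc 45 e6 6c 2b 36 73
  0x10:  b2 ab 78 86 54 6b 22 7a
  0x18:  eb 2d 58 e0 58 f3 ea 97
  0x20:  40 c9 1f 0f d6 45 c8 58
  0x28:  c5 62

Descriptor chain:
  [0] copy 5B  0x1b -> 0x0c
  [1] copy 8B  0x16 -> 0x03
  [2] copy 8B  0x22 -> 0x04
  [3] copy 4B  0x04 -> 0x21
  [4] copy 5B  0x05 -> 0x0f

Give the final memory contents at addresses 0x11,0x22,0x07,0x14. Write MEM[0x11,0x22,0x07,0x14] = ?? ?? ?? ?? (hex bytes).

MEM[0x11,0x22,0x07,0x14] = 45 0f 45 54

#0 dst[0x0c+5] := {0xe0,0x58,0xf3,0xea,0x97}
#1 dst[0x03+8] := {0x22,0x7a,0xeb,0x2d,0x58,0xe0,0x58,0xf3}
#2 dst[0x04+8] := {0x1f,0x0f,0xd6,0x45,0xc8,0x58,0xc5,0x62}
#3 dst[0x21+4] := {0x1f,0x0f,0xd6,0x45}
#4 dst[0x0f+5] := {0x0f,0xd6,0x45,0xc8,0x58}
query mem[0x11]=0x45, mem[0x22]=0x0f, mem[0x07]=0x45, mem[0x14]=0x54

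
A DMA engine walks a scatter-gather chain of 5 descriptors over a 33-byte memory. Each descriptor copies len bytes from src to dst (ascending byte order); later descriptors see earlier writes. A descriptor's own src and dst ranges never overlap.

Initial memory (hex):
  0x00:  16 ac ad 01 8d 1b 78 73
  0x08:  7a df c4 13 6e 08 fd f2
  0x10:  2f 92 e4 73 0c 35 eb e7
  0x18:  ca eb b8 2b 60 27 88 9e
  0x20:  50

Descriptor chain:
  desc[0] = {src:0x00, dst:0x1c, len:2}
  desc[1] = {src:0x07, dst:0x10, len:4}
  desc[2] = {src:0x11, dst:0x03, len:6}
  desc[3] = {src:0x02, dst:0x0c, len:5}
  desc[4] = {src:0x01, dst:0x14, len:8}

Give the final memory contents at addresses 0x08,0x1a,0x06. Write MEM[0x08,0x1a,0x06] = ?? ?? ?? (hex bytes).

MEM[0x08,0x1a,0x06] = eb 35 0c

[0] 0x00->0x1c len=2 : 16 ac
[1] 0x07->0x10 len=4 : 73 7a df c4
[2] 0x11->0x03 len=6 : 7a df c4 0c 35 eb
[3] 0x02->0x0c len=5 : ad 7a df c4 0c
[4] 0x01->0x14 len=8 : ac ad 7a df c4 0c 35 eb
query mem[0x08]=0xeb, mem[0x1a]=0x35, mem[0x06]=0x0c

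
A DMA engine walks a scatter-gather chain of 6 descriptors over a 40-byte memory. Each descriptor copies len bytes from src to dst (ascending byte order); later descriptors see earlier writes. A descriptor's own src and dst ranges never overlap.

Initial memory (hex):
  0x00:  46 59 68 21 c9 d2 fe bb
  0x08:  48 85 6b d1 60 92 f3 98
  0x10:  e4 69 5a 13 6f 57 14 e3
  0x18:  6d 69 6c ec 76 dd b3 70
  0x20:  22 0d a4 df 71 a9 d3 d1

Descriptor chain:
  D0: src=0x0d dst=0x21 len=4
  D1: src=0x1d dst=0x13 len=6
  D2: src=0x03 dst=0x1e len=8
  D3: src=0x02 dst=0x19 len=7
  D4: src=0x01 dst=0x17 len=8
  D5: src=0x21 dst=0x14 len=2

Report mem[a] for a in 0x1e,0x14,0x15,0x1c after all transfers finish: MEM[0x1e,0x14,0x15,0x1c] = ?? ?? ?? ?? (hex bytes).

  after D0: wrote 4B at 0x21 = 92f398e4
  after D1: wrote 6B at 0x13 = ddb3702292f3
  after D2: wrote 8B at 0x1e = 21c9d2febb48856b
  after D3: wrote 7B at 0x19 = 6821c9d2febb48
  after D4: wrote 8B at 0x17 = 596821c9d2febb48
  after D5: wrote 2B at 0x14 = febb
query mem[0x1e]=0x48, mem[0x14]=0xfe, mem[0x15]=0xbb, mem[0x1c]=0xfe

MEM[0x1e,0x14,0x15,0x1c] = 48 fe bb fe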